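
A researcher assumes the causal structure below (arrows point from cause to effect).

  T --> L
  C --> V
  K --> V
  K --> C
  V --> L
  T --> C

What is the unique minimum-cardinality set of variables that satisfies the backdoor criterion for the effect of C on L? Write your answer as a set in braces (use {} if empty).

Variables eligible for adjustment (non-descendants of C, excluding C and L): {K, T}.
Backdoor paths from C to L:
  P1: C <- T -> L
  P2: C <- K -> V -> L
The empty set is not sufficient: P1 (C <- T -> L) has no collider blocking it and no conditioned non-collider, so it is open.
Try {K, T}:
  P1: blocked at fork node T ∈ conditioning set.
  P2: blocked at fork node K ∈ conditioning set.
{K, T} contains no descendant of C and blocks every backdoor path.
Every element of {K, T} is needed (dropping K leaves P2 open; dropping T leaves P1 open), so no proper subset is valid.
Among all size-2 subsets of the eligible variables, only {K, T} blocks every backdoor path, so it is the unique smallest valid adjustment set.

{K, T}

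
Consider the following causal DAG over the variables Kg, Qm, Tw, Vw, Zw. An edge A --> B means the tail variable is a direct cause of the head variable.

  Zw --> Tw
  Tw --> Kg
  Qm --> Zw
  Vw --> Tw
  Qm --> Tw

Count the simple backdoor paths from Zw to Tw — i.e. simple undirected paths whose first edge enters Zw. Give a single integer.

1

A backdoor path from Zw to Tw is any simple undirected path whose first edge points into Zw (i.e. leaves Zw via a parent).
Parents of Zw: {Qm}.
Enumerating:
  P1: Zw <- Qm -> Tw
That exhausts the simple backdoor paths. Count: 1.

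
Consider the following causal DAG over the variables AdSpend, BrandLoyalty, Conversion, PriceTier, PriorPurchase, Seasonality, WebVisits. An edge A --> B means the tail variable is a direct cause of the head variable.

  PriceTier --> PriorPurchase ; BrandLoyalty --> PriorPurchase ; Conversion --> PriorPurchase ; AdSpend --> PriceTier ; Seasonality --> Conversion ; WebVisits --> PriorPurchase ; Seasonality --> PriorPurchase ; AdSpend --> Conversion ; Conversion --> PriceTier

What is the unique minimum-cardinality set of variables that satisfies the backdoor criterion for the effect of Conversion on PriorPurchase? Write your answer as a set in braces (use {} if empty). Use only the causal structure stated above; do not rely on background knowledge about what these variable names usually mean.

Variables eligible for adjustment (non-descendants of Conversion, excluding Conversion and PriorPurchase): {AdSpend, BrandLoyalty, Seasonality, WebVisits}.
Backdoor paths from Conversion to PriorPurchase:
  P1: Conversion <- Seasonality -> PriorPurchase
  P2: Conversion <- AdSpend -> PriceTier -> PriorPurchase
The empty set is not sufficient: P1 (Conversion <- Seasonality -> PriorPurchase) has no collider blocking it and no conditioned non-collider, so it is open.
Try {AdSpend, Seasonality}:
  P1: blocked at fork node Seasonality ∈ conditioning set.
  P2: blocked at fork node AdSpend ∈ conditioning set.
{AdSpend, Seasonality} contains no descendant of Conversion and blocks every backdoor path.
Every element of {AdSpend, Seasonality} is needed (dropping AdSpend leaves P2 open; dropping Seasonality leaves P1 open), so no proper subset is valid.
Among all size-2 subsets of the eligible variables, only {AdSpend, Seasonality} blocks every backdoor path, so it is the unique smallest valid adjustment set.

{AdSpend, Seasonality}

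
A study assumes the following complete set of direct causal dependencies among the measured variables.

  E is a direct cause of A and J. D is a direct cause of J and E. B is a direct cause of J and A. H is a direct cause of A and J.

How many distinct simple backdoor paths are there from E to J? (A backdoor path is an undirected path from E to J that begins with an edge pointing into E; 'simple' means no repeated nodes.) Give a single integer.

1

A backdoor path from E to J is any simple undirected path whose first edge points into E (i.e. leaves E via a parent).
Parents of E: {D}.
Enumerating:
  P1: E <- D -> J
That exhausts the simple backdoor paths. Count: 1.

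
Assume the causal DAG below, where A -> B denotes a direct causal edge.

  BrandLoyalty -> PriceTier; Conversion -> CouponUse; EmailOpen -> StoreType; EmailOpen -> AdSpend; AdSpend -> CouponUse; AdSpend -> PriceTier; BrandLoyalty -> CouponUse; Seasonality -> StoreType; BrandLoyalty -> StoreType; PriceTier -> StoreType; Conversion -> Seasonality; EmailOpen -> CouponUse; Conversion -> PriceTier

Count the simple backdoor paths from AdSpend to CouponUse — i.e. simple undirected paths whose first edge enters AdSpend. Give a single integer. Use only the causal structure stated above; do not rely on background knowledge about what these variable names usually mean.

A backdoor path from AdSpend to CouponUse is any simple undirected path whose first edge points into AdSpend (i.e. leaves AdSpend via a parent).
Parents of AdSpend: {EmailOpen}.
Enumerating:
  P1: AdSpend <- EmailOpen -> CouponUse
  P2: AdSpend <- EmailOpen -> StoreType <- BrandLoyalty -> CouponUse
  P3: AdSpend <- EmailOpen -> StoreType <- BrandLoyalty -> PriceTier <- Conversion -> CouponUse
  P4: AdSpend <- EmailOpen -> StoreType <- PriceTier <- Conversion -> CouponUse
  P5: AdSpend <- EmailOpen -> StoreType <- PriceTier <- BrandLoyalty -> CouponUse
  P6: AdSpend <- EmailOpen -> StoreType <- Seasonality <- Conversion -> CouponUse
  P7: AdSpend <- EmailOpen -> StoreType <- Seasonality <- Conversion -> PriceTier <- BrandLoyalty -> CouponUse
That exhausts the simple backdoor paths. Count: 7.

7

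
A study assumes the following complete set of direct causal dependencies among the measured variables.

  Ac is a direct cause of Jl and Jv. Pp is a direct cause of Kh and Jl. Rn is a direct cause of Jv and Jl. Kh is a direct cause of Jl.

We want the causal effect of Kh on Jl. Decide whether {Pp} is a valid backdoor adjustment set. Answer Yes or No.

Backdoor paths from Kh to Jl (paths whose first edge points into Kh):
  P1: Kh <- Pp -> Jl
Condition 1 (no descendant of Kh in the set): holds — descendants of Kh are {Jl}; none are in {Pp}.
Condition 2 (every backdoor path blocked by {Pp}):
  P1: blocked at fork node Pp ∈ conditioning set.
{Pp} satisfies the backdoor criterion.

Yes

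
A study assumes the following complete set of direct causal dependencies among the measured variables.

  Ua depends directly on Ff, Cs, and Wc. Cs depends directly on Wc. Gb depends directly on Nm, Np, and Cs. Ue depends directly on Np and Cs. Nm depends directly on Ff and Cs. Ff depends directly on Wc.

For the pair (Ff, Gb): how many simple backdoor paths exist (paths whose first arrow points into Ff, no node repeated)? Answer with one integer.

6

A backdoor path from Ff to Gb is any simple undirected path whose first edge points into Ff (i.e. leaves Ff via a parent).
Parents of Ff: {Wc}.
Enumerating:
  P1: Ff <- Wc -> Cs -> Nm -> Gb
  P2: Ff <- Wc -> Cs -> Gb
  P3: Ff <- Wc -> Cs -> Ue <- Np -> Gb
  P4: Ff <- Wc -> Ua <- Cs -> Nm -> Gb
  P5: Ff <- Wc -> Ua <- Cs -> Gb
  P6: Ff <- Wc -> Ua <- Cs -> Ue <- Np -> Gb
That exhausts the simple backdoor paths. Count: 6.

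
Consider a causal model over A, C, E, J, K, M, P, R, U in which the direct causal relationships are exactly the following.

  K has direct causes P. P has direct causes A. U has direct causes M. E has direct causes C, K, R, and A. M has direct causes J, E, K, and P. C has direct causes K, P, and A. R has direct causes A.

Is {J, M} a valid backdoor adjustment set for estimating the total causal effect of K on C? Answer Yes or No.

No

Backdoor paths from K to C (paths whose first edge points into K):
  P1: K <- P <- A -> R -> E <- C
  P2: K <- P <- A -> C
  P3: K <- P <- A -> E <- C
  P4: K <- P -> C
  P5: K <- P -> M <- E <- A -> C
  P6: K <- P -> M <- E <- R <- A -> C
  P7: K <- P -> M <- E <- C
Condition 1 (no descendant of K in the set): FAILS — M is a descendant of K.
Condition 2 (every backdoor path blocked by {J, M}):
  P1: open — collider(s) E are conditioned on (or have a conditioned descendant) and no non-collider on the path is in the set.
  P2: open — no interior node is in the conditioning set.
  P3: open — collider(s) E are conditioned on (or have a conditioned descendant) and no non-collider on the path is in the set.
  P4: open — no interior node is in the conditioning set.
  P5: open — collider(s) M are conditioned on (or have a conditioned descendant) and no non-collider on the path is in the set.
  P6: open — collider(s) M are conditioned on (or have a conditioned descendant) and no non-collider on the path is in the set.
  P7: open — collider(s) M are conditioned on (or have a conditioned descendant) and no non-collider on the path is in the set.
{J, M} does not satisfy the backdoor criterion.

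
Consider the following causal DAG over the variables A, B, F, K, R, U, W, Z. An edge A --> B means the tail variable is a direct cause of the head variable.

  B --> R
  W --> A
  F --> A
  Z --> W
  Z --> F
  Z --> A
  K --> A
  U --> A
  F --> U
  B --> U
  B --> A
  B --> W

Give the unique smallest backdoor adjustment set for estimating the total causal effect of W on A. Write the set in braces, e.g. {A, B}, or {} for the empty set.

Variables eligible for adjustment (non-descendants of W, excluding W and A): {B, F, K, R, U, Z}.
Backdoor paths from W to A:
  P1: W <- B -> U <- F <- Z -> A
  P2: W <- B -> U <- F -> A
  P3: W <- B -> U -> A
  P4: W <- B -> A
  P5: W <- Z -> F -> U <- B -> A
  P6: W <- Z -> F -> U -> A
  P7: W <- Z -> F -> A
  P8: W <- Z -> A
The empty set is not sufficient: P3 (W <- B -> U -> A) has no collider blocking it and no conditioned non-collider, so it is open.
Try {B, Z}:
  P1: blocked at fork node B ∈ conditioning set.
  P2: blocked at fork node B ∈ conditioning set.
  P3: blocked at fork node B ∈ conditioning set.
  P4: blocked at fork node B ∈ conditioning set.
  P5: blocked at fork node Z ∈ conditioning set.
  P6: blocked at fork node Z ∈ conditioning set.
  P7: blocked at fork node Z ∈ conditioning set.
  P8: blocked at fork node Z ∈ conditioning set.
{B, Z} contains no descendant of W and blocks every backdoor path.
Every element of {B, Z} is needed (dropping B leaves P3 open; dropping Z leaves P6 open), so no proper subset is valid.
Among all size-2 subsets of the eligible variables, only {B, Z} blocks every backdoor path, so it is the unique smallest valid adjustment set.

{B, Z}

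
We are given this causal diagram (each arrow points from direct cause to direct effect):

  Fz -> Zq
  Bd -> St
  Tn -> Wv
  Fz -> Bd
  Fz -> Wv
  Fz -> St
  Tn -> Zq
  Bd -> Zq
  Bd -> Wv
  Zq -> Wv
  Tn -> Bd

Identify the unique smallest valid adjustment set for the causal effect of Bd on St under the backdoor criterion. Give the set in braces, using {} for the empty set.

Variables eligible for adjustment (non-descendants of Bd, excluding Bd and St): {Fz, Tn}.
Backdoor paths from Bd to St:
  P1: Bd <- Fz -> St
  P2: Bd <- Tn -> Zq <- Fz -> St
  P3: Bd <- Tn -> Zq -> Wv <- Fz -> St
  P4: Bd <- Tn -> Wv <- Fz -> St
  P5: Bd <- Tn -> Wv <- Zq <- Fz -> St
The empty set is not sufficient: P1 (Bd <- Fz -> St) has no collider blocking it and no conditioned non-collider, so it is open.
Try {Fz}:
  P1: blocked at fork node Fz ∈ conditioning set.
  P2: blocked at collider Zq (neither it nor any descendant is in the conditioning set).
  P3: blocked at collider Wv (neither it nor any descendant is in the conditioning set).
  P4: blocked at collider Wv (neither it nor any descendant is in the conditioning set).
  P5: blocked at collider Wv (neither it nor any descendant is in the conditioning set).
{Fz} contains no descendant of Bd and blocks every backdoor path.
No other singleton works — e.g. {Tn} leaves P1 open — so {Fz} is the unique smallest valid adjustment set.

{Fz}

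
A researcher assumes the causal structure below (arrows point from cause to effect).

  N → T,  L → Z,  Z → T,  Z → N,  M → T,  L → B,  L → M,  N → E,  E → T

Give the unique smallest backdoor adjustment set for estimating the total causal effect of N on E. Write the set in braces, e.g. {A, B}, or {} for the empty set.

Variables eligible for adjustment (non-descendants of N, excluding N and E): {B, L, M, Z}.
Backdoor paths from N to E:
  P1: N <- Z <- L -> M -> T <- E
  P2: N <- Z -> T <- E
Each backdoor path contains an unconditioned collider, so every path is already blocked with the empty conditioning set:
  P1: blocked at collider T (neither it nor any descendant is in the conditioning set).
  P2: blocked at collider T (neither it nor any descendant is in the conditioning set).
The empty set is therefore the unique smallest valid set.

{}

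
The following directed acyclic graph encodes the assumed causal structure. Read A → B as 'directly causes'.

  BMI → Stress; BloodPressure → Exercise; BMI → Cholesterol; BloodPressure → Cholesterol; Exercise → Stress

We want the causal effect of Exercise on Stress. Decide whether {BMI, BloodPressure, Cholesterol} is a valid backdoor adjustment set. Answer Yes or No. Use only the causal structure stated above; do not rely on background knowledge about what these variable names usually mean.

Backdoor paths from Exercise to Stress (paths whose first edge points into Exercise):
  P1: Exercise <- BloodPressure -> Cholesterol <- BMI -> Stress
Condition 1 (no descendant of Exercise in the set): holds — descendants of Exercise are {Stress}; none are in {BMI, BloodPressure, Cholesterol}.
Condition 2 (every backdoor path blocked by {BMI, BloodPressure, Cholesterol}):
  P1: blocked at fork node BloodPressure ∈ conditioning set.
{BMI, BloodPressure, Cholesterol} satisfies the backdoor criterion.

Yes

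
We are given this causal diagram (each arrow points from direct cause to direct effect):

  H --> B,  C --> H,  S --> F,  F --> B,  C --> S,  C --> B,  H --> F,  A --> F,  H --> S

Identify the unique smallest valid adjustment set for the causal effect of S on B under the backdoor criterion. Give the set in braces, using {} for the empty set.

{C, H}

Variables eligible for adjustment (non-descendants of S, excluding S and B): {A, C, H}.
Backdoor paths from S to B:
  P1: S <- C -> H -> F -> B
  P2: S <- C -> H -> B
  P3: S <- C -> B
  P4: S <- H <- C -> B
  P5: S <- H -> F -> B
  P6: S <- H -> B
The empty set is not sufficient: P1 (S <- C -> H -> F -> B) has no collider blocking it and no conditioned non-collider, so it is open.
Try {C, H}:
  P1: blocked at fork node C ∈ conditioning set.
  P2: blocked at fork node C ∈ conditioning set.
  P3: blocked at fork node C ∈ conditioning set.
  P4: blocked at chain node H ∈ conditioning set.
  P5: blocked at fork node H ∈ conditioning set.
  P6: blocked at fork node H ∈ conditioning set.
{C, H} contains no descendant of S and blocks every backdoor path.
Every element of {C, H} is needed (dropping C leaves P3 open; dropping H leaves P5 open), so no proper subset is valid.
Among all size-2 subsets of the eligible variables, only {C, H} blocks every backdoor path, so it is the unique smallest valid adjustment set.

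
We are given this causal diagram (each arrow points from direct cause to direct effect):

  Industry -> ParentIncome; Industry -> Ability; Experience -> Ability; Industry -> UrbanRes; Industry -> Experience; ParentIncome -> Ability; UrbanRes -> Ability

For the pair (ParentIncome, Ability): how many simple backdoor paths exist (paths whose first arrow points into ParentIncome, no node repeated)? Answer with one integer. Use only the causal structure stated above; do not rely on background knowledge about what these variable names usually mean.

3

A backdoor path from ParentIncome to Ability is any simple undirected path whose first edge points into ParentIncome (i.e. leaves ParentIncome via a parent).
Parents of ParentIncome: {Industry}.
Enumerating:
  P1: ParentIncome <- Industry -> Experience -> Ability
  P2: ParentIncome <- Industry -> UrbanRes -> Ability
  P3: ParentIncome <- Industry -> Ability
That exhausts the simple backdoor paths. Count: 3.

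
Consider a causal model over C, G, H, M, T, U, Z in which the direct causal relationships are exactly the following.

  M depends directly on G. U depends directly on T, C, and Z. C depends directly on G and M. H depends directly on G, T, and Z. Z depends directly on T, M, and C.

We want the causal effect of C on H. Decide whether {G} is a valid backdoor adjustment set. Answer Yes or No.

Backdoor paths from C to H (paths whose first edge points into C):
  P1: C <- G -> M -> Z <- T -> H
  P2: C <- G -> M -> Z -> U <- T -> H
  P3: C <- G -> M -> Z -> H
  P4: C <- G -> H
  P5: C <- M <- G -> H
  P6: C <- M -> Z <- T -> H
  P7: C <- M -> Z -> U <- T -> H
  P8: C <- M -> Z -> H
Condition 1 (no descendant of C in the set): holds — descendants of C are {H, U, Z}; none are in {G}.
Condition 2 (every backdoor path blocked by {G}):
  P1: blocked at fork node G ∈ conditioning set.
  P2: blocked at fork node G ∈ conditioning set.
  P3: blocked at fork node G ∈ conditioning set.
  P4: blocked at fork node G ∈ conditioning set.
  P5: blocked at fork node G ∈ conditioning set.
  P6: blocked at collider Z (neither it nor any descendant is in the conditioning set).
  P7: blocked at collider U (neither it nor any descendant is in the conditioning set).
  P8: open — no interior node is in the conditioning set.
{G} does not satisfy the backdoor criterion.

No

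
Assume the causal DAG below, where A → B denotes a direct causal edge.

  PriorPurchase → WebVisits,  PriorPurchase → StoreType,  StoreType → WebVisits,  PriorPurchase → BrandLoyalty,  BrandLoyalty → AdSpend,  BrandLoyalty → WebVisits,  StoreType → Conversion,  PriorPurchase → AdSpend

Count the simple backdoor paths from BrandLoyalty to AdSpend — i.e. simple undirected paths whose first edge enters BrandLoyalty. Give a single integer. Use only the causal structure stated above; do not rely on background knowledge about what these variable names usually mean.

A backdoor path from BrandLoyalty to AdSpend is any simple undirected path whose first edge points into BrandLoyalty (i.e. leaves BrandLoyalty via a parent).
Parents of BrandLoyalty: {PriorPurchase}.
Enumerating:
  P1: BrandLoyalty <- PriorPurchase -> AdSpend
That exhausts the simple backdoor paths. Count: 1.

1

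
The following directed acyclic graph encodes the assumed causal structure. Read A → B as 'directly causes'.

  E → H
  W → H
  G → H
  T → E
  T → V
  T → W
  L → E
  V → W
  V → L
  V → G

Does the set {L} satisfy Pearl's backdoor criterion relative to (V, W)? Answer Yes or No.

Backdoor paths from V to W (paths whose first edge points into V):
  P1: V <- T -> E -> H <- W
  P2: V <- T -> W
Condition 1 (no descendant of V in the set): FAILS — L is a descendant of V.
Condition 2 (every backdoor path blocked by {L}):
  P1: blocked at collider H (neither it nor any descendant is in the conditioning set).
  P2: open — no interior node is in the conditioning set.
{L} does not satisfy the backdoor criterion.

No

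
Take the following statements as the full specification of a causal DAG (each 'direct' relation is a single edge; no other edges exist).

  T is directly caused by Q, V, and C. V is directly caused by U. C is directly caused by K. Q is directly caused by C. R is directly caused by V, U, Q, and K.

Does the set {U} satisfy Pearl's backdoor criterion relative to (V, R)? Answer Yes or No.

Backdoor paths from V to R (paths whose first edge points into V):
  P1: V <- U -> R
Condition 1 (no descendant of V in the set): holds — descendants of V are {R, T}; none are in {U}.
Condition 2 (every backdoor path blocked by {U}):
  P1: blocked at fork node U ∈ conditioning set.
{U} satisfies the backdoor criterion.

Yes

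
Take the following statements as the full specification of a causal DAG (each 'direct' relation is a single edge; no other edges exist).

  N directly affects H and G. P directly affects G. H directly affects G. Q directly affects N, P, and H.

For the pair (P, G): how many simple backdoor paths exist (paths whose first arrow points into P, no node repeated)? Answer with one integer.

4

A backdoor path from P to G is any simple undirected path whose first edge points into P (i.e. leaves P via a parent).
Parents of P: {Q}.
Enumerating:
  P1: P <- Q -> N -> H -> G
  P2: P <- Q -> N -> G
  P3: P <- Q -> H <- N -> G
  P4: P <- Q -> H -> G
That exhausts the simple backdoor paths. Count: 4.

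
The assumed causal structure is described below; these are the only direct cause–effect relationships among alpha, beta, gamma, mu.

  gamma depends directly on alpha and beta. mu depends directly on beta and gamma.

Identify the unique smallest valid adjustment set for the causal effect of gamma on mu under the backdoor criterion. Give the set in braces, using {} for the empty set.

{beta}

Variables eligible for adjustment (non-descendants of gamma, excluding gamma and mu): {alpha, beta}.
Backdoor paths from gamma to mu:
  P1: gamma <- beta -> mu
The empty set is not sufficient: P1 (gamma <- beta -> mu) has no collider blocking it and no conditioned non-collider, so it is open.
Try {beta}:
  P1: blocked at fork node beta ∈ conditioning set.
{beta} contains no descendant of gamma and blocks every backdoor path.
No other singleton works — e.g. {alpha} leaves P1 open — so {beta} is the unique smallest valid adjustment set.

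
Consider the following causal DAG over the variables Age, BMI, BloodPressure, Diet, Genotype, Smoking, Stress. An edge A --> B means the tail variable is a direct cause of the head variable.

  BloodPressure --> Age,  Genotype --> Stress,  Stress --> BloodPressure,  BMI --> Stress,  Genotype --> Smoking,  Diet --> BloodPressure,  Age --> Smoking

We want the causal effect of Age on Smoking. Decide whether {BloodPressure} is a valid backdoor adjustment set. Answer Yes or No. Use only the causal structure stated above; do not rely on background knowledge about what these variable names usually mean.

Yes

Backdoor paths from Age to Smoking (paths whose first edge points into Age):
  P1: Age <- BloodPressure <- Stress <- Genotype -> Smoking
Condition 1 (no descendant of Age in the set): holds — descendants of Age are {Smoking}; none are in {BloodPressure}.
Condition 2 (every backdoor path blocked by {BloodPressure}):
  P1: blocked at chain node BloodPressure ∈ conditioning set.
{BloodPressure} satisfies the backdoor criterion.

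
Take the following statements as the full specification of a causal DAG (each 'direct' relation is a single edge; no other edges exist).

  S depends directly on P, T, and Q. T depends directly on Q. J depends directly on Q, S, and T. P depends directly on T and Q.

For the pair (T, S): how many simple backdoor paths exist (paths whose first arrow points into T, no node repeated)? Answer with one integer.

A backdoor path from T to S is any simple undirected path whose first edge points into T (i.e. leaves T via a parent).
Parents of T: {Q}.
Enumerating:
  P1: T <- Q -> P -> S
  P2: T <- Q -> S
  P3: T <- Q -> J <- S
That exhausts the simple backdoor paths. Count: 3.

3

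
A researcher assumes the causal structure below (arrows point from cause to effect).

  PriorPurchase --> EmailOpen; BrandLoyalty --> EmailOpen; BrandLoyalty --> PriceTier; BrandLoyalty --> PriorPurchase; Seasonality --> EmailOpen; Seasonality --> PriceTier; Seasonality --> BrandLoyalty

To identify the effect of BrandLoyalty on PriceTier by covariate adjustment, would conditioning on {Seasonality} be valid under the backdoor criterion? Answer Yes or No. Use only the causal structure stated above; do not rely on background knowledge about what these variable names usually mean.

Backdoor paths from BrandLoyalty to PriceTier (paths whose first edge points into BrandLoyalty):
  P1: BrandLoyalty <- Seasonality -> PriceTier
Condition 1 (no descendant of BrandLoyalty in the set): holds — descendants of BrandLoyalty are {EmailOpen, PriceTier, PriorPurchase}; none are in {Seasonality}.
Condition 2 (every backdoor path blocked by {Seasonality}):
  P1: blocked at fork node Seasonality ∈ conditioning set.
{Seasonality} satisfies the backdoor criterion.

Yes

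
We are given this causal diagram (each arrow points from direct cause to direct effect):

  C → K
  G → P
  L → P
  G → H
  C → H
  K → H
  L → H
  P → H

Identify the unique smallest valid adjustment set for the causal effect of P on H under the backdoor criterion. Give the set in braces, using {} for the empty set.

{G, L}

Variables eligible for adjustment (non-descendants of P, excluding P and H): {C, G, K, L}.
Backdoor paths from P to H:
  P1: P <- G -> H
  P2: P <- L -> H
The empty set is not sufficient: P1 (P <- G -> H) has no collider blocking it and no conditioned non-collider, so it is open.
Try {G, L}:
  P1: blocked at fork node G ∈ conditioning set.
  P2: blocked at fork node L ∈ conditioning set.
{G, L} contains no descendant of P and blocks every backdoor path.
Every element of {G, L} is needed (dropping G leaves P1 open; dropping L leaves P2 open), so no proper subset is valid.
Among all size-2 subsets of the eligible variables, only {G, L} blocks every backdoor path, so it is the unique smallest valid adjustment set.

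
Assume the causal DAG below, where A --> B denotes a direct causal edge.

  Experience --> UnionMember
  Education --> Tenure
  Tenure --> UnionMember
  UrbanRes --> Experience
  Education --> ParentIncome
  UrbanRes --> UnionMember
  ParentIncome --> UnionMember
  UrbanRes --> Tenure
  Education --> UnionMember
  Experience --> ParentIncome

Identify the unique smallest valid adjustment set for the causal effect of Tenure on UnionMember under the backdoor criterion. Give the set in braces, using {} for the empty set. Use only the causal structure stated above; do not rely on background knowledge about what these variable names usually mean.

Variables eligible for adjustment (non-descendants of Tenure, excluding Tenure and UnionMember): {Education, Experience, ParentIncome, UrbanRes}.
Backdoor paths from Tenure to UnionMember:
  P1: Tenure <- UrbanRes -> Experience -> ParentIncome <- Education -> UnionMember
  P2: Tenure <- UrbanRes -> Experience -> ParentIncome -> UnionMember
  P3: Tenure <- UrbanRes -> Experience -> UnionMember
  P4: Tenure <- UrbanRes -> UnionMember
  P5: Tenure <- Education -> ParentIncome <- Experience <- UrbanRes -> UnionMember
  P6: Tenure <- Education -> ParentIncome <- Experience -> UnionMember
  P7: Tenure <- Education -> ParentIncome -> UnionMember
  P8: Tenure <- Education -> UnionMember
The empty set is not sufficient: P2 (Tenure <- UrbanRes -> Experience -> ParentIncome -> UnionMember) has no collider blocking it and no conditioned non-collider, so it is open.
Try {Education, UrbanRes}:
  P1: blocked at fork node UrbanRes ∈ conditioning set.
  P2: blocked at fork node UrbanRes ∈ conditioning set.
  P3: blocked at fork node UrbanRes ∈ conditioning set.
  P4: blocked at fork node UrbanRes ∈ conditioning set.
  P5: blocked at fork node Education ∈ conditioning set.
  P6: blocked at fork node Education ∈ conditioning set.
  P7: blocked at fork node Education ∈ conditioning set.
  P8: blocked at fork node Education ∈ conditioning set.
{Education, UrbanRes} contains no descendant of Tenure and blocks every backdoor path.
Every element of {Education, UrbanRes} is needed (dropping Education leaves P7 open; dropping UrbanRes leaves P2 open), so no proper subset is valid.
Among all size-2 subsets of the eligible variables, only {Education, UrbanRes} blocks every backdoor path, so it is the unique smallest valid adjustment set.

{Education, UrbanRes}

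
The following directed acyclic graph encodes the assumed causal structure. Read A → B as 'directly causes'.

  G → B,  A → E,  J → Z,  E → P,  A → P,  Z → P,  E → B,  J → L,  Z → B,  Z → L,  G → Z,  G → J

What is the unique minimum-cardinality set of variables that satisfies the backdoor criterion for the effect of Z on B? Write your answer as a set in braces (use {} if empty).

Variables eligible for adjustment (non-descendants of Z, excluding Z and B): {A, E, G, J}.
Backdoor paths from Z to B:
  P1: Z <- G -> B
  P2: Z <- J <- G -> B
The empty set is not sufficient: P1 (Z <- G -> B) has no collider blocking it and no conditioned non-collider, so it is open.
Try {G}:
  P1: blocked at fork node G ∈ conditioning set.
  P2: blocked at fork node G ∈ conditioning set.
{G} contains no descendant of Z and blocks every backdoor path.
No other singleton works — e.g. {A} leaves P1 open — so {G} is the unique smallest valid adjustment set.

{G}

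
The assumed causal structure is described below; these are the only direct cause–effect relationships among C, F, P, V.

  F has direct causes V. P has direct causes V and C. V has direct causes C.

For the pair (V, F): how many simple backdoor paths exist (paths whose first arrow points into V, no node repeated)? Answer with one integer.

0

A backdoor path from V to F is any simple undirected path whose first edge points into V (i.e. leaves V via a parent).
Parents of V: {C}.
No simple path from any parent of V reaches F without revisiting V, so there are no backdoor paths.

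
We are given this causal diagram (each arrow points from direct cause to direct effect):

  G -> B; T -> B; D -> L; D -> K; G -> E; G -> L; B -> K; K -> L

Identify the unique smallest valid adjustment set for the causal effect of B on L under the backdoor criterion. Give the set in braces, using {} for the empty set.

{G}

Variables eligible for adjustment (non-descendants of B, excluding B and L): {D, E, G, T}.
Backdoor paths from B to L:
  P1: B <- G -> L
The empty set is not sufficient: P1 (B <- G -> L) has no collider blocking it and no conditioned non-collider, so it is open.
Try {G}:
  P1: blocked at fork node G ∈ conditioning set.
{G} contains no descendant of B and blocks every backdoor path.
No other singleton works — e.g. {D} leaves P1 open — so {G} is the unique smallest valid adjustment set.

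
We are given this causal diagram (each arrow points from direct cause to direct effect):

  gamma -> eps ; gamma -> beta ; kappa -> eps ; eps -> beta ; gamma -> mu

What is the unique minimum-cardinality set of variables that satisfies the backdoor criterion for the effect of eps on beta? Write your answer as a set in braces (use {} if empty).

Variables eligible for adjustment (non-descendants of eps, excluding eps and beta): {gamma, kappa, mu}.
Backdoor paths from eps to beta:
  P1: eps <- gamma -> beta
The empty set is not sufficient: P1 (eps <- gamma -> beta) has no collider blocking it and no conditioned non-collider, so it is open.
Try {gamma}:
  P1: blocked at fork node gamma ∈ conditioning set.
{gamma} contains no descendant of eps and blocks every backdoor path.
No other singleton works — e.g. {kappa} leaves P1 open — so {gamma} is the unique smallest valid adjustment set.

{gamma}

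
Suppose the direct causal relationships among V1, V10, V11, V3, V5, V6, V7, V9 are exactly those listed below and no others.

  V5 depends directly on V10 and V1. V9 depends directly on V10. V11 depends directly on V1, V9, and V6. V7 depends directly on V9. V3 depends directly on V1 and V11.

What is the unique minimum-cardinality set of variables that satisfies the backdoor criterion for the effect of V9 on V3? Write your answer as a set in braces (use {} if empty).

Variables eligible for adjustment (non-descendants of V9, excluding V9 and V3): {V1, V10, V5, V6}.
Backdoor paths from V9 to V3:
  P1: V9 <- V10 -> V5 <- V1 -> V11 -> V3
  P2: V9 <- V10 -> V5 <- V1 -> V3
Each backdoor path contains an unconditioned collider, so every path is already blocked with the empty conditioning set:
  P1: blocked at collider V5 (neither it nor any descendant is in the conditioning set).
  P2: blocked at collider V5 (neither it nor any descendant is in the conditioning set).
The empty set is therefore the unique smallest valid set.

{}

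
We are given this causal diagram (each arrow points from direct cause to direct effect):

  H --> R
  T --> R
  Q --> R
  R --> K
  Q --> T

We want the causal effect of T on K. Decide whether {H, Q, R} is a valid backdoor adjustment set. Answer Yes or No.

Backdoor paths from T to K (paths whose first edge points into T):
  P1: T <- Q -> R -> K
Condition 1 (no descendant of T in the set): FAILS — R is a descendant of T.
Condition 2 (every backdoor path blocked by {H, Q, R}):
  P1: blocked at fork node Q ∈ conditioning set.
{H, Q, R} does not satisfy the backdoor criterion.

No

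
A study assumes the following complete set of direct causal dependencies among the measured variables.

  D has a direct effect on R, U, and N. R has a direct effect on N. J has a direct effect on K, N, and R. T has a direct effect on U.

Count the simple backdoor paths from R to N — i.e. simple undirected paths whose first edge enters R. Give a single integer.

2

A backdoor path from R to N is any simple undirected path whose first edge points into R (i.e. leaves R via a parent).
Parents of R: {D, J}.
Enumerating:
  P1: R <- D -> N
  P2: R <- J -> N
That exhausts the simple backdoor paths. Count: 2.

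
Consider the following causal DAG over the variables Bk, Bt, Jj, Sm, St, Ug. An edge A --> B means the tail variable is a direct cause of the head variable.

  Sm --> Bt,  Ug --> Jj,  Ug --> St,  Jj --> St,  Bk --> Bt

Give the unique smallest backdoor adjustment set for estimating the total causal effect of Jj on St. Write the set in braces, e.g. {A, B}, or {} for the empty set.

Variables eligible for adjustment (non-descendants of Jj, excluding Jj and St): {Bk, Bt, Sm, Ug}.
Backdoor paths from Jj to St:
  P1: Jj <- Ug -> St
The empty set is not sufficient: P1 (Jj <- Ug -> St) has no collider blocking it and no conditioned non-collider, so it is open.
Try {Ug}:
  P1: blocked at fork node Ug ∈ conditioning set.
{Ug} contains no descendant of Jj and blocks every backdoor path.
No other singleton works — e.g. {Sm} leaves P1 open — so {Ug} is the unique smallest valid adjustment set.

{Ug}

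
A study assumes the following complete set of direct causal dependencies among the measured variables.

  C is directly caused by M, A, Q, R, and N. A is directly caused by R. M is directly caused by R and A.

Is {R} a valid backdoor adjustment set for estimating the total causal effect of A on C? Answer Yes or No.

Yes

Backdoor paths from A to C (paths whose first edge points into A):
  P1: A <- R -> M -> C
  P2: A <- R -> C
Condition 1 (no descendant of A in the set): holds — descendants of A are {C, M}; none are in {R}.
Condition 2 (every backdoor path blocked by {R}):
  P1: blocked at fork node R ∈ conditioning set.
  P2: blocked at fork node R ∈ conditioning set.
{R} satisfies the backdoor criterion.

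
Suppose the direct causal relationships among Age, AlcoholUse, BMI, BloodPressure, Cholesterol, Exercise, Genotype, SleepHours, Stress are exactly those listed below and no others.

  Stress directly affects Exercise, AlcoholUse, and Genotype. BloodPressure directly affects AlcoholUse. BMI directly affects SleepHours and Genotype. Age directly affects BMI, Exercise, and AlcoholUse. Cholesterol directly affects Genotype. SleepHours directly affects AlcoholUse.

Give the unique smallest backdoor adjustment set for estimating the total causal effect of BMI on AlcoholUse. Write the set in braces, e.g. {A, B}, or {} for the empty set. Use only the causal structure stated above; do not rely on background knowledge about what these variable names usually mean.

Variables eligible for adjustment (non-descendants of BMI, excluding BMI and AlcoholUse): {Age, BloodPressure, Cholesterol, Exercise, Stress}.
Backdoor paths from BMI to AlcoholUse:
  P1: BMI <- Age -> Exercise <- Stress -> AlcoholUse
  P2: BMI <- Age -> AlcoholUse
The empty set is not sufficient: P2 (BMI <- Age -> AlcoholUse) has no collider blocking it and no conditioned non-collider, so it is open.
Try {Age}:
  P1: blocked at fork node Age ∈ conditioning set.
  P2: blocked at fork node Age ∈ conditioning set.
{Age} contains no descendant of BMI and blocks every backdoor path.
No other singleton works — e.g. {Stress} leaves P2 open — so {Age} is the unique smallest valid adjustment set.

{Age}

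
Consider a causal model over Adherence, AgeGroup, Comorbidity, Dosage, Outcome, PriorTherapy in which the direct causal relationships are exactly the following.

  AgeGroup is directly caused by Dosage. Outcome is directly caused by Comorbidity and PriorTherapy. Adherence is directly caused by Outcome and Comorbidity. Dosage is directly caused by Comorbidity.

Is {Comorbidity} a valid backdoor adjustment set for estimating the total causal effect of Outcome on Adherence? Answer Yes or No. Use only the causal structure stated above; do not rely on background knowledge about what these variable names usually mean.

Yes

Backdoor paths from Outcome to Adherence (paths whose first edge points into Outcome):
  P1: Outcome <- Comorbidity -> Adherence
Condition 1 (no descendant of Outcome in the set): holds — descendants of Outcome are {Adherence}; none are in {Comorbidity}.
Condition 2 (every backdoor path blocked by {Comorbidity}):
  P1: blocked at fork node Comorbidity ∈ conditioning set.
{Comorbidity} satisfies the backdoor criterion.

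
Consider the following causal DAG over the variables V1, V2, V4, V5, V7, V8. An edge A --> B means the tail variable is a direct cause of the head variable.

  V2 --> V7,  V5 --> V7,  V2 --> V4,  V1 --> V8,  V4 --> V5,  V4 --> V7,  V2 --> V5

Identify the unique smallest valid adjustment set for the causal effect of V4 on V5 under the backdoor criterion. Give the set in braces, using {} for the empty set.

Variables eligible for adjustment (non-descendants of V4, excluding V4 and V5): {V1, V2, V8}.
Backdoor paths from V4 to V5:
  P1: V4 <- V2 -> V5
  P2: V4 <- V2 -> V7 <- V5
The empty set is not sufficient: P1 (V4 <- V2 -> V5) has no collider blocking it and no conditioned non-collider, so it is open.
Try {V2}:
  P1: blocked at fork node V2 ∈ conditioning set.
  P2: blocked at fork node V2 ∈ conditioning set.
{V2} contains no descendant of V4 and blocks every backdoor path.
No other singleton works — e.g. {V1} leaves P1 open — so {V2} is the unique smallest valid adjustment set.

{V2}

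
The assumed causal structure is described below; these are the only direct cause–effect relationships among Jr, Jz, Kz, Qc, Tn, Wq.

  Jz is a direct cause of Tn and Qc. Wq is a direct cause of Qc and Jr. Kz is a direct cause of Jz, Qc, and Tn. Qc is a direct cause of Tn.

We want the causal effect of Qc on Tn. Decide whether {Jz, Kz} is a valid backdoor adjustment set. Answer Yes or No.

Backdoor paths from Qc to Tn (paths whose first edge points into Qc):
  P1: Qc <- Kz -> Jz -> Tn
  P2: Qc <- Kz -> Tn
  P3: Qc <- Jz <- Kz -> Tn
  P4: Qc <- Jz -> Tn
Condition 1 (no descendant of Qc in the set): holds — descendants of Qc are {Tn}; none are in {Jz, Kz}.
Condition 2 (every backdoor path blocked by {Jz, Kz}):
  P1: blocked at fork node Kz ∈ conditioning set.
  P2: blocked at fork node Kz ∈ conditioning set.
  P3: blocked at chain node Jz ∈ conditioning set.
  P4: blocked at fork node Jz ∈ conditioning set.
{Jz, Kz} satisfies the backdoor criterion.

Yes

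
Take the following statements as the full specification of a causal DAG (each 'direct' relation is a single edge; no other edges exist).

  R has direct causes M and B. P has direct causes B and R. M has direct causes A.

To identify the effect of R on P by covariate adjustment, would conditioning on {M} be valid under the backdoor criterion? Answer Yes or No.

Backdoor paths from R to P (paths whose first edge points into R):
  P1: R <- B -> P
Condition 1 (no descendant of R in the set): holds — descendants of R are {P}; none are in {M}.
Condition 2 (every backdoor path blocked by {M}):
  P1: open — no interior node is in the conditioning set.
{M} does not satisfy the backdoor criterion.

No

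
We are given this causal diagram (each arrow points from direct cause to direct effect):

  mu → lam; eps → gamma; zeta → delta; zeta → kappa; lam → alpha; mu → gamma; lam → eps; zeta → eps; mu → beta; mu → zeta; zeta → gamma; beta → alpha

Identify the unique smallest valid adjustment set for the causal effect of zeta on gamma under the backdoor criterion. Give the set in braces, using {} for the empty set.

{mu}

Variables eligible for adjustment (non-descendants of zeta, excluding zeta and gamma): {alpha, beta, lam, mu}.
Backdoor paths from zeta to gamma:
  P1: zeta <- mu -> lam -> eps -> gamma
  P2: zeta <- mu -> gamma
  P3: zeta <- mu -> beta -> alpha <- lam -> eps -> gamma
The empty set is not sufficient: P1 (zeta <- mu -> lam -> eps -> gamma) has no collider blocking it and no conditioned non-collider, so it is open.
Try {mu}:
  P1: blocked at fork node mu ∈ conditioning set.
  P2: blocked at fork node mu ∈ conditioning set.
  P3: blocked at fork node mu ∈ conditioning set.
{mu} contains no descendant of zeta and blocks every backdoor path.
No other singleton works — e.g. {lam} leaves P2 open — so {mu} is the unique smallest valid adjustment set.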